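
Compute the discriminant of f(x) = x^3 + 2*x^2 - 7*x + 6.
Δ = -1108

For x^3 + a x^2 + b x + c the discriminant is Δ = 18 a b c - 4 a^3 c + a^2 b^2 - 4 b^3 - 27 c^2.
Plug a = 2, b = -7, c = 6:
  18*(2)*(-7)*(6) - 4*(2)^3*(6) + (2)^2*(-7)^2 - 4*(-7)^3 - 27*(6)^2
  = -1512 + (-192) + 196 + (1372) + (-972)
  = -1108.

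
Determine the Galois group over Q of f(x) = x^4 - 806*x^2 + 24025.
Gal(K/Q) = Z/2Z (cyclic of order 2)

f factors as (x^2 - 775)(x^2 - 31), so the splitting field is K = Q(sqrt(775), sqrt(31)). The squarefree part of 775 is 31 and the squarefree part of 31 is also 31, so sqrt(775) and sqrt(31) are both rational multiples of sqrt(31). Hence Q(sqrt(775)) = Q(sqrt(31)) = Q(sqrt(31)), and the splitting field collapses to a single degree-2 extension with Galois group Z/2Z.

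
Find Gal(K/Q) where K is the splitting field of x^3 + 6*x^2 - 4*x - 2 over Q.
Gal(K/Q) = S_3 (symmetric group of order 6)

Compute the discriminant of x^3 + (6)*x^2 + (-4)*x + (-2): Δ = 3316. Since Δ is not a rational square, the Galois group is not contained in A_3; it must be the full S_3 (irreducibility of the cubic rules out anything smaller).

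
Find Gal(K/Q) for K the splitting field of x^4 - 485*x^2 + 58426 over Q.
Gal(K/Q) = V_4 (Klein four-group, Z/2Z × Z/2Z)

f factors as (x^2 - 262)(x^2 - 223), so the splitting field is K = Q(sqrt(262), sqrt(223)). The elements 262, 223, 58426 are all non-squares in Q, so sqrt(262) and sqrt(223) generate independent quadratic extensions. Thus [K:Q] = 4 and Gal(K/Q) is generated by the two order-2 automorphisms sqrt(262) ↦ -sqrt(262) and sqrt(223) ↦ -sqrt(223), giving V_4.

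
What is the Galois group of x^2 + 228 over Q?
Gal(K/Q) = Z/2Z (cyclic of order 2)

x^2 + 228 is irreducible over Q since -228 is not a rational square. The splitting field Q(sqrt(-228)) has degree 2 over Q, and its unique nontrivial automorphism is sqrt(-228) ↦ -sqrt(-228). Hence Gal(Q(sqrt(-228))/Q) = Z/2Z.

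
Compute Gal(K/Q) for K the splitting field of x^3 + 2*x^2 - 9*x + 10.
Gal(K/Q) = S_3 (symmetric group of order 6)

Compute the discriminant of x^3 + (2)*x^2 + (-9)*x + (10): Δ = -3020. Since Δ is not a rational square, the Galois group is not contained in A_3; it must be the full S_3 (irreducibility of the cubic rules out anything smaller).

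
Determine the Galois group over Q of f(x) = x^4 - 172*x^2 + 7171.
Gal(K/Q) = V_4 (Klein four-group, Z/2Z × Z/2Z)

f factors as (x^2 - 71)(x^2 - 101), so the splitting field is K = Q(sqrt(71), sqrt(101)). The elements 71, 101, 7171 are all non-squares in Q, so sqrt(71) and sqrt(101) generate independent quadratic extensions. Thus [K:Q] = 4 and Gal(K/Q) is generated by the two order-2 automorphisms sqrt(71) ↦ -sqrt(71) and sqrt(101) ↦ -sqrt(101), giving V_4.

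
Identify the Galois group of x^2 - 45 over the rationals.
Gal(K/Q) = Z/2Z (cyclic of order 2)

x^2 - 45 is irreducible over Q since 45 is not a rational square. The splitting field Q(sqrt(45)) has degree 2 over Q, and its unique nontrivial automorphism is sqrt(45) ↦ -sqrt(45). Hence Gal(Q(sqrt(45))/Q) = Z/2Z.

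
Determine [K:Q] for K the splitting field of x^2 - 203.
[K:Q] = 2

The polynomial x^2 - 203 is irreducible over Q since 203 is not a perfect square. Its splitting field is Q(sqrt(203)), which has degree 2 over Q.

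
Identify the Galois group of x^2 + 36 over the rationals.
Gal(K/Q) = Z/2Z (cyclic of order 2)

x^2 + 36 is irreducible over Q since -36 is not a rational square. The splitting field Q(sqrt(-36)) has degree 2 over Q, and its unique nontrivial automorphism is sqrt(-36) ↦ -sqrt(-36). Hence Gal(Q(sqrt(-36))/Q) = Z/2Z.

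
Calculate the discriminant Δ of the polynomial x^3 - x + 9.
Δ = -2183

For a depressed cubic x^3 + p x + q the discriminant is Δ = -4 p^3 - 27 q^2 = -4*(-1)^3 - 27*(9)^2 = 4 - 2187 = -2183.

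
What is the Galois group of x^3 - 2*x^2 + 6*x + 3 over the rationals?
Gal(K/Q) = S_3 (symmetric group of order 6)

Compute the discriminant of x^3 + (-2)*x^2 + (6)*x + (3): Δ = -1515. Since Δ is not a rational square, the Galois group is not contained in A_3; it must be the full S_3 (irreducibility of the cubic rules out anything smaller).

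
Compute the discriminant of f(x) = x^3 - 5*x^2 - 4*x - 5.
Δ = -4319

For x^3 + a x^2 + b x + c the discriminant is Δ = 18 a b c - 4 a^3 c + a^2 b^2 - 4 b^3 - 27 c^2.
Plug a = -5, b = -4, c = -5:
  18*(-5)*(-4)*(-5) - 4*(-5)^3*(-5) + (-5)^2*(-4)^2 - 4*(-4)^3 - 27*(-5)^2
  = -1800 + (-2500) + 400 + (256) + (-675)
  = -4319.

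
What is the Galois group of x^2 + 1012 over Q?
Gal(K/Q) = Z/2Z (cyclic of order 2)

x^2 + 1012 is irreducible over Q since -1012 is not a rational square. The splitting field Q(sqrt(-1012)) has degree 2 over Q, and its unique nontrivial automorphism is sqrt(-1012) ↦ -sqrt(-1012). Hence Gal(Q(sqrt(-1012))/Q) = Z/2Z.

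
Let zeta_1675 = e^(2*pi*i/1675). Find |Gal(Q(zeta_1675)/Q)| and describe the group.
|Gal(Q(zeta_1675)/Q)| = phi(1675) = 1320; group ≅ (Z/1675Z)^* ≅ Z/20Z × Z/66Z

The n-th cyclotomic polynomial Φ_1675(x) is the minimal polynomial of zeta_1675 over Q and has degree phi(1675) = 1320. So Q(zeta_1675) is a degree-1320 Galois extension with Galois group (Z/1675Z)^*. By CRT, (Z/1675Z)^* ≅ (Z/25Z)^* × (Z/67Z)^*. Each prime-power unit group is (Z/25Z)^* ≅ Z/20Z; (Z/67Z)^* ≅ Z/66Z. Hence Gal(Q(zeta_1675)/Q) ≅ Z/20Z × Z/66Z.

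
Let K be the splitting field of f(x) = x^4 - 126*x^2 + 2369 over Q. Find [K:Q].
[K:Q] = 4

f factors as (x^2 - 103)(x^2 - 23); the splitting field is K = Q(sqrt(103), sqrt(23)). Since 103, 23, and 2369 are all non-squares in Q, the three subfields Q(sqrt(103)), Q(sqrt(23)), Q(sqrt(2369)) are distinct degree-2 extensions, so [K:Q] = 4 (Klein four Galois group).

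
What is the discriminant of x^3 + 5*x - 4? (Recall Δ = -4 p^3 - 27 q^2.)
Δ = -932

For a depressed cubic x^3 + p x + q the discriminant is Δ = -4 p^3 - 27 q^2 = -4*(5)^3 - 27*(-4)^2 = -500 - 432 = -932.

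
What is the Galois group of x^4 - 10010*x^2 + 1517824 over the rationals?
Gal(K/Q) = Z/2Z (cyclic of order 2)

f factors as (x^2 - 9856)(x^2 - 154), so the splitting field is K = Q(sqrt(9856), sqrt(154)). The squarefree part of 9856 is 154 and the squarefree part of 154 is also 154, so sqrt(9856) and sqrt(154) are both rational multiples of sqrt(154). Hence Q(sqrt(9856)) = Q(sqrt(154)) = Q(sqrt(154)), and the splitting field collapses to a single degree-2 extension with Galois group Z/2Z.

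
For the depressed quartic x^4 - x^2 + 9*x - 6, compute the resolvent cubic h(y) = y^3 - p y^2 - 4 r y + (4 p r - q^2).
h(y) = y^3 + y^2 + 24*y - 57

Identify coefficients: p = -1, q = 9, r = -6.
Plug into h(y) = y^3 - p y^2 - 4 r y + (4 p r - q^2):
  h(y) = y^3 - (-1) y^2 - 4*(-6) y + (4*(-1)*(-6) - (9)^2)
       = y^3 + (1) y^2 + (24) y + (-57).
Simplifying: h(y) = y^3 + y^2 + 24*y - 57.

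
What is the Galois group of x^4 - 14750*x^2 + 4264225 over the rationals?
Gal(K/Q) = Z/2Z (cyclic of order 2)

f factors as (x^2 - 14455)(x^2 - 295), so the splitting field is K = Q(sqrt(14455), sqrt(295)). The squarefree part of 14455 is 295 and the squarefree part of 295 is also 295, so sqrt(14455) and sqrt(295) are both rational multiples of sqrt(295). Hence Q(sqrt(14455)) = Q(sqrt(295)) = Q(sqrt(295)), and the splitting field collapses to a single degree-2 extension with Galois group Z/2Z.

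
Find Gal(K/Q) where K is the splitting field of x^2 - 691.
Gal(K/Q) = Z/2Z (cyclic of order 2)

x^2 - 691 is irreducible over Q since 691 is not a rational square. The splitting field Q(sqrt(691)) has degree 2 over Q, and its unique nontrivial automorphism is sqrt(691) ↦ -sqrt(691). Hence Gal(Q(sqrt(691))/Q) = Z/2Z.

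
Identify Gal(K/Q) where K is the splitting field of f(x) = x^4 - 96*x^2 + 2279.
Gal(K/Q) = V_4 (Klein four-group, Z/2Z × Z/2Z)

f factors as (x^2 - 53)(x^2 - 43), so the splitting field is K = Q(sqrt(53), sqrt(43)). The elements 53, 43, 2279 are all non-squares in Q, so sqrt(53) and sqrt(43) generate independent quadratic extensions. Thus [K:Q] = 4 and Gal(K/Q) is generated by the two order-2 automorphisms sqrt(53) ↦ -sqrt(53) and sqrt(43) ↦ -sqrt(43), giving V_4.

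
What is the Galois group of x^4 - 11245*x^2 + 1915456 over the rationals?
Gal(K/Q) = Z/2Z (cyclic of order 2)

f factors as (x^2 - 173)(x^2 - 11072), so the splitting field is K = Q(sqrt(173), sqrt(11072)). The squarefree part of 173 is 173 and the squarefree part of 11072 is also 173, so sqrt(173) and sqrt(11072) are both rational multiples of sqrt(173). Hence Q(sqrt(173)) = Q(sqrt(11072)) = Q(sqrt(173)), and the splitting field collapses to a single degree-2 extension with Galois group Z/2Z.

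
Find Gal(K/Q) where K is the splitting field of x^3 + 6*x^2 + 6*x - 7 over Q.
Gal(K/Q) = S_3 (symmetric group of order 6)

Compute the discriminant of x^3 + (6)*x^2 + (6)*x + (-7): Δ = 621. Since Δ is not a rational square, the Galois group is not contained in A_3; it must be the full S_3 (irreducibility of the cubic rules out anything smaller).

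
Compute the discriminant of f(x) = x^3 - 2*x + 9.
Δ = -2155

For a depressed cubic x^3 + p x + q the discriminant is Δ = -4 p^3 - 27 q^2 = -4*(-2)^3 - 27*(9)^2 = 32 - 2187 = -2155.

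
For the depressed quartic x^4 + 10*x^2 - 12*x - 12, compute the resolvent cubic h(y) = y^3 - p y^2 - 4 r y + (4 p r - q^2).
h(y) = y^3 - 10*y^2 + 48*y - 624

Identify coefficients: p = 10, q = -12, r = -12.
Plug into h(y) = y^3 - p y^2 - 4 r y + (4 p r - q^2):
  h(y) = y^3 - (10) y^2 - 4*(-12) y + (4*(10)*(-12) - (-12)^2)
       = y^3 + (-10) y^2 + (48) y + (-624).
Simplifying: h(y) = y^3 - 10*y^2 + 48*y - 624.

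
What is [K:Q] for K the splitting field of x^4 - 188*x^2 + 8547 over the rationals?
[K:Q] = 4

f factors as (x^2 - 111)(x^2 - 77); the splitting field is K = Q(sqrt(111), sqrt(77)). Since 111, 77, and 8547 are all non-squares in Q, the three subfields Q(sqrt(111)), Q(sqrt(77)), Q(sqrt(8547)) are distinct degree-2 extensions, so [K:Q] = 4 (Klein four Galois group).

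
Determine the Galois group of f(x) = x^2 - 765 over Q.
Gal(K/Q) = Z/2Z (cyclic of order 2)

x^2 - 765 is irreducible over Q since 765 is not a rational square. The splitting field Q(sqrt(765)) has degree 2 over Q, and its unique nontrivial automorphism is sqrt(765) ↦ -sqrt(765). Hence Gal(Q(sqrt(765))/Q) = Z/2Z.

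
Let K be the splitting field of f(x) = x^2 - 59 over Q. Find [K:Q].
[K:Q] = 2

The polynomial x^2 - 59 is irreducible over Q since 59 is not a perfect square. Its splitting field is Q(sqrt(59)), which has degree 2 over Q.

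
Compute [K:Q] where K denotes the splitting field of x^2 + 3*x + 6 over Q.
[K:Q] = 2

The discriminant of x^2 + (3)*x + (6) is b^2 - 4c = 9 - (24) = -15. Since -15 is not a perfect square in Q, the polynomial is irreducible over Q. Its two roots generate a degree-2 extension, so [K:Q] = 2.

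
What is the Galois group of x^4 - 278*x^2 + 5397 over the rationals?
Gal(K/Q) = V_4 (Klein four-group, Z/2Z × Z/2Z)

f factors as (x^2 - 257)(x^2 - 21), so the splitting field is K = Q(sqrt(257), sqrt(21)). The elements 257, 21, 5397 are all non-squares in Q, so sqrt(257) and sqrt(21) generate independent quadratic extensions. Thus [K:Q] = 4 and Gal(K/Q) is generated by the two order-2 automorphisms sqrt(257) ↦ -sqrt(257) and sqrt(21) ↦ -sqrt(21), giving V_4.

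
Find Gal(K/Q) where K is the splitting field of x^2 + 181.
Gal(K/Q) = Z/2Z (cyclic of order 2)

x^2 + 181 is irreducible over Q since -181 is not a rational square. The splitting field Q(sqrt(-181)) has degree 2 over Q, and its unique nontrivial automorphism is sqrt(-181) ↦ -sqrt(-181). Hence Gal(Q(sqrt(-181))/Q) = Z/2Z.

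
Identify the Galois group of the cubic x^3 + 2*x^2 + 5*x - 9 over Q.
Gal(K/Q) = S_3 (symmetric group of order 6)

Compute the discriminant of x^3 + (2)*x^2 + (5)*x + (-9): Δ = -3919. Since Δ is not a rational square, the Galois group is not contained in A_3; it must be the full S_3 (irreducibility of the cubic rules out anything smaller).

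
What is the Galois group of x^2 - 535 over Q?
Gal(K/Q) = Z/2Z (cyclic of order 2)

x^2 - 535 is irreducible over Q since 535 is not a rational square. The splitting field Q(sqrt(535)) has degree 2 over Q, and its unique nontrivial automorphism is sqrt(535) ↦ -sqrt(535). Hence Gal(Q(sqrt(535))/Q) = Z/2Z.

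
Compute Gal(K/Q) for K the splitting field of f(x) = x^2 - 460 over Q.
Gal(K/Q) = Z/2Z (cyclic of order 2)

x^2 - 460 is irreducible over Q since 460 is not a rational square. The splitting field Q(sqrt(460)) has degree 2 over Q, and its unique nontrivial automorphism is sqrt(460) ↦ -sqrt(460). Hence Gal(Q(sqrt(460))/Q) = Z/2Z.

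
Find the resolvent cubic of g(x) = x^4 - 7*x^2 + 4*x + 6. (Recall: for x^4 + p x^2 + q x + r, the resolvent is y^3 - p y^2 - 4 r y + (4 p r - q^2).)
h(y) = y^3 + 7*y^2 - 24*y - 184

Identify coefficients: p = -7, q = 4, r = 6.
Plug into h(y) = y^3 - p y^2 - 4 r y + (4 p r - q^2):
  h(y) = y^3 - (-7) y^2 - 4*(6) y + (4*(-7)*(6) - (4)^2)
       = y^3 + (7) y^2 + (-24) y + (-184).
Simplifying: h(y) = y^3 + 7*y^2 - 24*y - 184.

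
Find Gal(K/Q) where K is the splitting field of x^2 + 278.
Gal(K/Q) = Z/2Z (cyclic of order 2)

x^2 + 278 is irreducible over Q since -278 is not a rational square. The splitting field Q(sqrt(-278)) has degree 2 over Q, and its unique nontrivial automorphism is sqrt(-278) ↦ -sqrt(-278). Hence Gal(Q(sqrt(-278))/Q) = Z/2Z.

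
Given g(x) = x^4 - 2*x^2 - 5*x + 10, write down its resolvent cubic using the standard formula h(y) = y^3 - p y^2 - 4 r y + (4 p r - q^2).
h(y) = y^3 + 2*y^2 - 40*y - 105

Identify coefficients: p = -2, q = -5, r = 10.
Plug into h(y) = y^3 - p y^2 - 4 r y + (4 p r - q^2):
  h(y) = y^3 - (-2) y^2 - 4*(10) y + (4*(-2)*(10) - (-5)^2)
       = y^3 + (2) y^2 + (-40) y + (-105).
Simplifying: h(y) = y^3 + 2*y^2 - 40*y - 105.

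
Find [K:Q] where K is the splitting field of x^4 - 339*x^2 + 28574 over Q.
[K:Q] = 4

f factors as (x^2 - 157)(x^2 - 182); the splitting field is K = Q(sqrt(157), sqrt(182)). Since 157, 182, and 28574 are all non-squares in Q, the three subfields Q(sqrt(157)), Q(sqrt(182)), Q(sqrt(28574)) are distinct degree-2 extensions, so [K:Q] = 4 (Klein four Galois group).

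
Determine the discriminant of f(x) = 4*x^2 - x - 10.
Δ = 161

For a quadratic a x^2 + b x + c the discriminant is Δ = b^2 - 4ac = (-1)^2 - 4*(4)*(-10) = 1 - (-160) = 161.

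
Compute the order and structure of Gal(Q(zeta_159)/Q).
|Gal(Q(zeta_159)/Q)| = phi(159) = 104; group ≅ (Z/159Z)^* ≅ Z/2Z × Z/52Z

The n-th cyclotomic polynomial Φ_159(x) is the minimal polynomial of zeta_159 over Q and has degree phi(159) = 104. So Q(zeta_159) is a degree-104 Galois extension with Galois group (Z/159Z)^*. By CRT, (Z/159Z)^* ≅ (Z/3Z)^* × (Z/53Z)^*. Each prime-power unit group is (Z/3Z)^* ≅ Z/2Z; (Z/53Z)^* ≅ Z/52Z. Hence Gal(Q(zeta_159)/Q) ≅ Z/2Z × Z/52Z.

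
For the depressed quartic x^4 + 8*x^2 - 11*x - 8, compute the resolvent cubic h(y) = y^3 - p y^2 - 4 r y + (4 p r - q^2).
h(y) = y^3 - 8*y^2 + 32*y - 377

Identify coefficients: p = 8, q = -11, r = -8.
Plug into h(y) = y^3 - p y^2 - 4 r y + (4 p r - q^2):
  h(y) = y^3 - (8) y^2 - 4*(-8) y + (4*(8)*(-8) - (-11)^2)
       = y^3 + (-8) y^2 + (32) y + (-377).
Simplifying: h(y) = y^3 - 8*y^2 + 32*y - 377.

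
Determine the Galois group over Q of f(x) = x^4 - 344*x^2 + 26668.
Gal(K/Q) = V_4 (Klein four-group, Z/2Z × Z/2Z)

f factors as (x^2 - 226)(x^2 - 118), so the splitting field is K = Q(sqrt(226), sqrt(118)). The elements 226, 118, 26668 are all non-squares in Q, so sqrt(226) and sqrt(118) generate independent quadratic extensions. Thus [K:Q] = 4 and Gal(K/Q) is generated by the two order-2 automorphisms sqrt(226) ↦ -sqrt(226) and sqrt(118) ↦ -sqrt(118), giving V_4.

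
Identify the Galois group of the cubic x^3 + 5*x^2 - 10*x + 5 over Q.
Gal(K/Q) = S_3 (symmetric group of order 6)

Compute the discriminant of x^3 + (5)*x^2 + (-10)*x + (5): Δ = -1175. Since Δ is not a rational square, the Galois group is not contained in A_3; it must be the full S_3 (irreducibility of the cubic rules out anything smaller).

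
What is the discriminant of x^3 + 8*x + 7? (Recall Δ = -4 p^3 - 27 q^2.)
Δ = -3371

For a depressed cubic x^3 + p x + q the discriminant is Δ = -4 p^3 - 27 q^2 = -4*(8)^3 - 27*(7)^2 = -2048 - 1323 = -3371.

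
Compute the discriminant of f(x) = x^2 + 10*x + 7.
Δ = 72

For a quadratic a x^2 + b x + c the discriminant is Δ = b^2 - 4ac = (10)^2 - 4*(1)*(7) = 100 - (28) = 72.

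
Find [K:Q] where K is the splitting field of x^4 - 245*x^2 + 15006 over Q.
[K:Q] = 4

f factors as (x^2 - 123)(x^2 - 122); the splitting field is K = Q(sqrt(123), sqrt(122)). Since 123, 122, and 15006 are all non-squares in Q, the three subfields Q(sqrt(123)), Q(sqrt(122)), Q(sqrt(15006)) are distinct degree-2 extensions, so [K:Q] = 4 (Klein four Galois group).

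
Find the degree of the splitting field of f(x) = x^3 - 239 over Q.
[K:Q] = 6

x^3 - 239 has one real root r = 239^(1/3) and two complex roots r*zeta_3, r*zeta_3^2 where zeta_3 = e^(2*pi*i/3). The splitting field is Q(r, zeta_3). [Q(r):Q] = 3 and [Q(zeta_3):Q] = 2 with gcd = 1, so [Q(r, zeta_3):Q] = 3 * 2 = 6.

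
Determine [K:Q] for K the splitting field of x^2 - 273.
[K:Q] = 2

The polynomial x^2 - 273 is irreducible over Q since 273 is not a perfect square. Its splitting field is Q(sqrt(273)), which has degree 2 over Q.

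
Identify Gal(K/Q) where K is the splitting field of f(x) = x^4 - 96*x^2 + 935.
Gal(K/Q) = V_4 (Klein four-group, Z/2Z × Z/2Z)

f factors as (x^2 - 85)(x^2 - 11), so the splitting field is K = Q(sqrt(85), sqrt(11)). The elements 85, 11, 935 are all non-squares in Q, so sqrt(85) and sqrt(11) generate independent quadratic extensions. Thus [K:Q] = 4 and Gal(K/Q) is generated by the two order-2 automorphisms sqrt(85) ↦ -sqrt(85) and sqrt(11) ↦ -sqrt(11), giving V_4.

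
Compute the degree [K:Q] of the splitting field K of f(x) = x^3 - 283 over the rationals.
[K:Q] = 6

x^3 - 283 has one real root r = 283^(1/3) and two complex roots r*zeta_3, r*zeta_3^2 where zeta_3 = e^(2*pi*i/3). The splitting field is Q(r, zeta_3). [Q(r):Q] = 3 and [Q(zeta_3):Q] = 2 with gcd = 1, so [Q(r, zeta_3):Q] = 3 * 2 = 6.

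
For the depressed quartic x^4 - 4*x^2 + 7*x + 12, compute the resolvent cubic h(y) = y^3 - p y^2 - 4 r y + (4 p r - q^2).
h(y) = y^3 + 4*y^2 - 48*y - 241

Identify coefficients: p = -4, q = 7, r = 12.
Plug into h(y) = y^3 - p y^2 - 4 r y + (4 p r - q^2):
  h(y) = y^3 - (-4) y^2 - 4*(12) y + (4*(-4)*(12) - (7)^2)
       = y^3 + (4) y^2 + (-48) y + (-241).
Simplifying: h(y) = y^3 + 4*y^2 - 48*y - 241.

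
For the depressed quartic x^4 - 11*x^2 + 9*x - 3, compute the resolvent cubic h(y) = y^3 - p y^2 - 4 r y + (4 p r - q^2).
h(y) = y^3 + 11*y^2 + 12*y + 51

Identify coefficients: p = -11, q = 9, r = -3.
Plug into h(y) = y^3 - p y^2 - 4 r y + (4 p r - q^2):
  h(y) = y^3 - (-11) y^2 - 4*(-3) y + (4*(-11)*(-3) - (9)^2)
       = y^3 + (11) y^2 + (12) y + (51).
Simplifying: h(y) = y^3 + 11*y^2 + 12*y + 51.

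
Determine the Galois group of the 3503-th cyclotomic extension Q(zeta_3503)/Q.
|Gal(Q(zeta_3503)/Q)| = phi(3503) = 3360; group ≅ (Z/3503Z)^* ≅ Z/30Z × Z/112Z

The n-th cyclotomic polynomial Φ_3503(x) is the minimal polynomial of zeta_3503 over Q and has degree phi(3503) = 3360. So Q(zeta_3503) is a degree-3360 Galois extension with Galois group (Z/3503Z)^*. By CRT, (Z/3503Z)^* ≅ (Z/31Z)^* × (Z/113Z)^*. Each prime-power unit group is (Z/31Z)^* ≅ Z/30Z; (Z/113Z)^* ≅ Z/112Z. Hence Gal(Q(zeta_3503)/Q) ≅ Z/30Z × Z/112Z.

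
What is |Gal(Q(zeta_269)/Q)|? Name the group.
|Gal(Q(zeta_269)/Q)| = phi(269) = 268; group ≅ (Z/269Z)^* ≅ Z/268Z

The n-th cyclotomic polynomial Φ_269(x) is the minimal polynomial of zeta_269 over Q and has degree phi(269) = 268. So Q(zeta_269) is a degree-268 Galois extension with Galois group (Z/269Z)^*. (Z/269Z)^* is cyclic since 269 is an odd prime power (or 4). Hence Gal(Q(zeta_269)/Q) ≅ Z/268Z.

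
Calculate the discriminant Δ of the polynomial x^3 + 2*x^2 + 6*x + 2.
Δ = -460

For x^3 + a x^2 + b x + c the discriminant is Δ = 18 a b c - 4 a^3 c + a^2 b^2 - 4 b^3 - 27 c^2.
Plug a = 2, b = 6, c = 2:
  18*(2)*(6)*(2) - 4*(2)^3*(2) + (2)^2*(6)^2 - 4*(6)^3 - 27*(2)^2
  = 432 + (-64) + 144 + (-864) + (-108)
  = -460.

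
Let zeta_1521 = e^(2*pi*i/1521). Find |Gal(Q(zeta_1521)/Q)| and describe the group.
|Gal(Q(zeta_1521)/Q)| = phi(1521) = 936; group ≅ (Z/1521Z)^* ≅ Z/6Z × Z/156Z

The n-th cyclotomic polynomial Φ_1521(x) is the minimal polynomial of zeta_1521 over Q and has degree phi(1521) = 936. So Q(zeta_1521) is a degree-936 Galois extension with Galois group (Z/1521Z)^*. By CRT, (Z/1521Z)^* ≅ (Z/9Z)^* × (Z/169Z)^*. Each prime-power unit group is (Z/9Z)^* ≅ Z/6Z; (Z/169Z)^* ≅ Z/156Z. Hence Gal(Q(zeta_1521)/Q) ≅ Z/6Z × Z/156Z.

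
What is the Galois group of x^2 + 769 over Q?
Gal(K/Q) = Z/2Z (cyclic of order 2)

x^2 + 769 is irreducible over Q since -769 is not a rational square. The splitting field Q(sqrt(-769)) has degree 2 over Q, and its unique nontrivial automorphism is sqrt(-769) ↦ -sqrt(-769). Hence Gal(Q(sqrt(-769))/Q) = Z/2Z.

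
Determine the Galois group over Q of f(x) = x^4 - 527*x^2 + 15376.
Gal(K/Q) = Z/2Z (cyclic of order 2)

f factors as (x^2 - 496)(x^2 - 31), so the splitting field is K = Q(sqrt(496), sqrt(31)). The squarefree part of 496 is 31 and the squarefree part of 31 is also 31, so sqrt(496) and sqrt(31) are both rational multiples of sqrt(31). Hence Q(sqrt(496)) = Q(sqrt(31)) = Q(sqrt(31)), and the splitting field collapses to a single degree-2 extension with Galois group Z/2Z.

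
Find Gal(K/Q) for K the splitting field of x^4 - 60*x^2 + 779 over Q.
Gal(K/Q) = V_4 (Klein four-group, Z/2Z × Z/2Z)

f factors as (x^2 - 19)(x^2 - 41), so the splitting field is K = Q(sqrt(19), sqrt(41)). The elements 19, 41, 779 are all non-squares in Q, so sqrt(19) and sqrt(41) generate independent quadratic extensions. Thus [K:Q] = 4 and Gal(K/Q) is generated by the two order-2 automorphisms sqrt(19) ↦ -sqrt(19) and sqrt(41) ↦ -sqrt(41), giving V_4.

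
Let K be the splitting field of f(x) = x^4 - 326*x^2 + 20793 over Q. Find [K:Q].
[K:Q] = 4

f factors as (x^2 - 87)(x^2 - 239); the splitting field is K = Q(sqrt(87), sqrt(239)). Since 87, 239, and 20793 are all non-squares in Q, the three subfields Q(sqrt(87)), Q(sqrt(239)), Q(sqrt(20793)) are distinct degree-2 extensions, so [K:Q] = 4 (Klein four Galois group).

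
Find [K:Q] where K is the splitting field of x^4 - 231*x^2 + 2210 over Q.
[K:Q] = 4

f factors as (x^2 - 221)(x^2 - 10); the splitting field is K = Q(sqrt(221), sqrt(10)). Since 221, 10, and 2210 are all non-squares in Q, the three subfields Q(sqrt(221)), Q(sqrt(10)), Q(sqrt(2210)) are distinct degree-2 extensions, so [K:Q] = 4 (Klein four Galois group).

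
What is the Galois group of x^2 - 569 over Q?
Gal(K/Q) = Z/2Z (cyclic of order 2)

x^2 - 569 is irreducible over Q since 569 is not a rational square. The splitting field Q(sqrt(569)) has degree 2 over Q, and its unique nontrivial automorphism is sqrt(569) ↦ -sqrt(569). Hence Gal(Q(sqrt(569))/Q) = Z/2Z.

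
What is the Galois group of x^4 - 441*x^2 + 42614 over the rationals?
Gal(K/Q) = V_4 (Klein four-group, Z/2Z × Z/2Z)

f factors as (x^2 - 143)(x^2 - 298), so the splitting field is K = Q(sqrt(143), sqrt(298)). The elements 143, 298, 42614 are all non-squares in Q, so sqrt(143) and sqrt(298) generate independent quadratic extensions. Thus [K:Q] = 4 and Gal(K/Q) is generated by the two order-2 automorphisms sqrt(143) ↦ -sqrt(143) and sqrt(298) ↦ -sqrt(298), giving V_4.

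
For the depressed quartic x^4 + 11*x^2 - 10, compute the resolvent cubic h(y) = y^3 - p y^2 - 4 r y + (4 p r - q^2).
h(y) = y^3 - 11*y^2 + 40*y - 440

Identify coefficients: p = 11, q = 0, r = -10.
Plug into h(y) = y^3 - p y^2 - 4 r y + (4 p r - q^2):
  h(y) = y^3 - (11) y^2 - 4*(-10) y + (4*(11)*(-10) - (0)^2)
       = y^3 + (-11) y^2 + (40) y + (-440).
Simplifying: h(y) = y^3 - 11*y^2 + 40*y - 440.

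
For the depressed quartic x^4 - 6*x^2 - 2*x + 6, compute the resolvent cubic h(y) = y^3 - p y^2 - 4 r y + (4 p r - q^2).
h(y) = y^3 + 6*y^2 - 24*y - 148

Identify coefficients: p = -6, q = -2, r = 6.
Plug into h(y) = y^3 - p y^2 - 4 r y + (4 p r - q^2):
  h(y) = y^3 - (-6) y^2 - 4*(6) y + (4*(-6)*(6) - (-2)^2)
       = y^3 + (6) y^2 + (-24) y + (-148).
Simplifying: h(y) = y^3 + 6*y^2 - 24*y - 148.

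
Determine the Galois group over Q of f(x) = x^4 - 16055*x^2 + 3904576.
Gal(K/Q) = Z/2Z (cyclic of order 2)

f factors as (x^2 - 15808)(x^2 - 247), so the splitting field is K = Q(sqrt(15808), sqrt(247)). The squarefree part of 15808 is 247 and the squarefree part of 247 is also 247, so sqrt(15808) and sqrt(247) are both rational multiples of sqrt(247). Hence Q(sqrt(15808)) = Q(sqrt(247)) = Q(sqrt(247)), and the splitting field collapses to a single degree-2 extension with Galois group Z/2Z.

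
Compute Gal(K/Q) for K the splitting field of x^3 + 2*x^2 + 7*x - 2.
Gal(K/Q) = S_3 (symmetric group of order 6)

Compute the discriminant of x^3 + (2)*x^2 + (7)*x + (-2): Δ = -1724. Since Δ is not a rational square, the Galois group is not contained in A_3; it must be the full S_3 (irreducibility of the cubic rules out anything smaller).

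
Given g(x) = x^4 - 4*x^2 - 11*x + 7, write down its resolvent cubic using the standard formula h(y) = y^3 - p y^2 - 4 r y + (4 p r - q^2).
h(y) = y^3 + 4*y^2 - 28*y - 233

Identify coefficients: p = -4, q = -11, r = 7.
Plug into h(y) = y^3 - p y^2 - 4 r y + (4 p r - q^2):
  h(y) = y^3 - (-4) y^2 - 4*(7) y + (4*(-4)*(7) - (-11)^2)
       = y^3 + (4) y^2 + (-28) y + (-233).
Simplifying: h(y) = y^3 + 4*y^2 - 28*y - 233.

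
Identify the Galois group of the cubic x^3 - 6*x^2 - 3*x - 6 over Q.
Gal(K/Q) = S_3 (symmetric group of order 6)

Compute the discriminant of x^3 + (-6)*x^2 + (-3)*x + (-6): Δ = -7668. Since Δ is not a rational square, the Galois group is not contained in A_3; it must be the full S_3 (irreducibility of the cubic rules out anything smaller).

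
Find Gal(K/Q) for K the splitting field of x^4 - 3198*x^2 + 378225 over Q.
Gal(K/Q) = Z/2Z (cyclic of order 2)

f factors as (x^2 - 3075)(x^2 - 123), so the splitting field is K = Q(sqrt(3075), sqrt(123)). The squarefree part of 3075 is 123 and the squarefree part of 123 is also 123, so sqrt(3075) and sqrt(123) are both rational multiples of sqrt(123). Hence Q(sqrt(3075)) = Q(sqrt(123)) = Q(sqrt(123)), and the splitting field collapses to a single degree-2 extension with Galois group Z/2Z.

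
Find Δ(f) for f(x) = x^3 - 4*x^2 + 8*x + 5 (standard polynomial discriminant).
Δ = -3299

For x^3 + a x^2 + b x + c the discriminant is Δ = 18 a b c - 4 a^3 c + a^2 b^2 - 4 b^3 - 27 c^2.
Plug a = -4, b = 8, c = 5:
  18*(-4)*(8)*(5) - 4*(-4)^3*(5) + (-4)^2*(8)^2 - 4*(8)^3 - 27*(5)^2
  = -2880 + (1280) + 1024 + (-2048) + (-675)
  = -3299.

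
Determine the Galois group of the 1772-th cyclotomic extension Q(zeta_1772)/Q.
|Gal(Q(zeta_1772)/Q)| = phi(1772) = 884; group ≅ (Z/1772Z)^* ≅ Z/2Z × Z/442Z

The n-th cyclotomic polynomial Φ_1772(x) is the minimal polynomial of zeta_1772 over Q and has degree phi(1772) = 884. So Q(zeta_1772) is a degree-884 Galois extension with Galois group (Z/1772Z)^*. By CRT, (Z/1772Z)^* ≅ (Z/4Z)^* × (Z/443Z)^*. Each prime-power unit group is (Z/4Z)^* ≅ Z/2Z; (Z/443Z)^* ≅ Z/442Z. Hence Gal(Q(zeta_1772)/Q) ≅ Z/2Z × Z/442Z.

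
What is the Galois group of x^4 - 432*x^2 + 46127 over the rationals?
Gal(K/Q) = V_4 (Klein four-group, Z/2Z × Z/2Z)

f factors as (x^2 - 239)(x^2 - 193), so the splitting field is K = Q(sqrt(239), sqrt(193)). The elements 239, 193, 46127 are all non-squares in Q, so sqrt(239) and sqrt(193) generate independent quadratic extensions. Thus [K:Q] = 4 and Gal(K/Q) is generated by the two order-2 automorphisms sqrt(239) ↦ -sqrt(239) and sqrt(193) ↦ -sqrt(193), giving V_4.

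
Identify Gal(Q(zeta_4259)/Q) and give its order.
|Gal(Q(zeta_4259)/Q)| = phi(4259) = 4258; group ≅ (Z/4259Z)^* ≅ Z/4258Z

The n-th cyclotomic polynomial Φ_4259(x) is the minimal polynomial of zeta_4259 over Q and has degree phi(4259) = 4258. So Q(zeta_4259) is a degree-4258 Galois extension with Galois group (Z/4259Z)^*. (Z/4259Z)^* is cyclic since 4259 is an odd prime power (or 4). Hence Gal(Q(zeta_4259)/Q) ≅ Z/4258Z.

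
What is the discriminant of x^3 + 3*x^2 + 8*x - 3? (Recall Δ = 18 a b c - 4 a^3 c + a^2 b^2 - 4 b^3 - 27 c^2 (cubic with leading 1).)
Δ = -2687

For x^3 + a x^2 + b x + c the discriminant is Δ = 18 a b c - 4 a^3 c + a^2 b^2 - 4 b^3 - 27 c^2.
Plug a = 3, b = 8, c = -3:
  18*(3)*(8)*(-3) - 4*(3)^3*(-3) + (3)^2*(8)^2 - 4*(8)^3 - 27*(-3)^2
  = -1296 + (324) + 576 + (-2048) + (-243)
  = -2687.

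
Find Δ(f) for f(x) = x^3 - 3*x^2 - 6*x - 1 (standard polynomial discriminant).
Δ = 729

For x^3 + a x^2 + b x + c the discriminant is Δ = 18 a b c - 4 a^3 c + a^2 b^2 - 4 b^3 - 27 c^2.
Plug a = -3, b = -6, c = -1:
  18*(-3)*(-6)*(-1) - 4*(-3)^3*(-1) + (-3)^2*(-6)^2 - 4*(-6)^3 - 27*(-1)^2
  = -324 + (-108) + 324 + (864) + (-27)
  = 729.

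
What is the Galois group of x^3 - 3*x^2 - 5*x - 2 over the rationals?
Gal(K/Q) = S_3 (symmetric group of order 6)

Compute the discriminant of x^3 + (-3)*x^2 + (-5)*x + (-2): Δ = -139. Since Δ is not a rational square, the Galois group is not contained in A_3; it must be the full S_3 (irreducibility of the cubic rules out anything smaller).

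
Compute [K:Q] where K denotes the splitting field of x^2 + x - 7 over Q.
[K:Q] = 2

The discriminant of x^2 + (1)*x + (-7) is b^2 - 4c = 1 - (-28) = 29. Since 29 is not a perfect square in Q, the polynomial is irreducible over Q. Its two roots generate a degree-2 extension, so [K:Q] = 2.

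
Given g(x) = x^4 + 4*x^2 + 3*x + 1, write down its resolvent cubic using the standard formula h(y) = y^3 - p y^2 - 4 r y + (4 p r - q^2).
h(y) = y^3 - 4*y^2 - 4*y + 7

Identify coefficients: p = 4, q = 3, r = 1.
Plug into h(y) = y^3 - p y^2 - 4 r y + (4 p r - q^2):
  h(y) = y^3 - (4) y^2 - 4*(1) y + (4*(4)*(1) - (3)^2)
       = y^3 + (-4) y^2 + (-4) y + (7).
Simplifying: h(y) = y^3 - 4*y^2 - 4*y + 7.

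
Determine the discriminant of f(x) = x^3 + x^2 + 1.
Δ = -31

For x^3 + a x^2 + b x + c the discriminant is Δ = 18 a b c - 4 a^3 c + a^2 b^2 - 4 b^3 - 27 c^2.
Plug a = 1, b = 0, c = 1:
  18*(1)*(0)*(1) - 4*(1)^3*(1) + (1)^2*(0)^2 - 4*(0)^3 - 27*(1)^2
  = 0 + (-4) + 0 + (0) + (-27)
  = -31.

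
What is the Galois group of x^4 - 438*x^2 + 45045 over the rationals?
Gal(K/Q) = V_4 (Klein four-group, Z/2Z × Z/2Z)

f factors as (x^2 - 273)(x^2 - 165), so the splitting field is K = Q(sqrt(273), sqrt(165)). The elements 273, 165, 45045 are all non-squares in Q, so sqrt(273) and sqrt(165) generate independent quadratic extensions. Thus [K:Q] = 4 and Gal(K/Q) is generated by the two order-2 automorphisms sqrt(273) ↦ -sqrt(273) and sqrt(165) ↦ -sqrt(165), giving V_4.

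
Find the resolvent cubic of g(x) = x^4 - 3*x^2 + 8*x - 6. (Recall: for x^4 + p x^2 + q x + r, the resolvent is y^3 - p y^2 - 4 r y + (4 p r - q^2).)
h(y) = y^3 + 3*y^2 + 24*y + 8

Identify coefficients: p = -3, q = 8, r = -6.
Plug into h(y) = y^3 - p y^2 - 4 r y + (4 p r - q^2):
  h(y) = y^3 - (-3) y^2 - 4*(-6) y + (4*(-3)*(-6) - (8)^2)
       = y^3 + (3) y^2 + (24) y + (8).
Simplifying: h(y) = y^3 + 3*y^2 + 24*y + 8.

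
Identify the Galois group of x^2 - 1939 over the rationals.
Gal(K/Q) = Z/2Z (cyclic of order 2)

x^2 - 1939 is irreducible over Q since 1939 is not a rational square. The splitting field Q(sqrt(1939)) has degree 2 over Q, and its unique nontrivial automorphism is sqrt(1939) ↦ -sqrt(1939). Hence Gal(Q(sqrt(1939))/Q) = Z/2Z.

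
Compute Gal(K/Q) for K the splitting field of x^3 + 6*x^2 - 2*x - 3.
Gal(K/Q) = S_3 (symmetric group of order 6)

Compute the discriminant of x^3 + (6)*x^2 + (-2)*x + (-3): Δ = 3173. Since Δ is not a rational square, the Galois group is not contained in A_3; it must be the full S_3 (irreducibility of the cubic rules out anything smaller).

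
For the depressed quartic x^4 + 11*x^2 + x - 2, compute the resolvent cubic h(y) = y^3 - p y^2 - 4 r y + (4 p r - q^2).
h(y) = y^3 - 11*y^2 + 8*y - 89

Identify coefficients: p = 11, q = 1, r = -2.
Plug into h(y) = y^3 - p y^2 - 4 r y + (4 p r - q^2):
  h(y) = y^3 - (11) y^2 - 4*(-2) y + (4*(11)*(-2) - (1)^2)
       = y^3 + (-11) y^2 + (8) y + (-89).
Simplifying: h(y) = y^3 - 11*y^2 + 8*y - 89.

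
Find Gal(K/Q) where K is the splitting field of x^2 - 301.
Gal(K/Q) = Z/2Z (cyclic of order 2)

x^2 - 301 is irreducible over Q since 301 is not a rational square. The splitting field Q(sqrt(301)) has degree 2 over Q, and its unique nontrivial automorphism is sqrt(301) ↦ -sqrt(301). Hence Gal(Q(sqrt(301))/Q) = Z/2Z.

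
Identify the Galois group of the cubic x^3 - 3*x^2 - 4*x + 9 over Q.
Gal(K/Q) = S_3 (symmetric group of order 6)

Compute the discriminant of x^3 + (-3)*x^2 + (-4)*x + (9): Δ = 1129. Since Δ is not a rational square, the Galois group is not contained in A_3; it must be the full S_3 (irreducibility of the cubic rules out anything smaller).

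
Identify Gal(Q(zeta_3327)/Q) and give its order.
|Gal(Q(zeta_3327)/Q)| = phi(3327) = 2216; group ≅ (Z/3327Z)^* ≅ Z/2Z × Z/1108Z

The n-th cyclotomic polynomial Φ_3327(x) is the minimal polynomial of zeta_3327 over Q and has degree phi(3327) = 2216. So Q(zeta_3327) is a degree-2216 Galois extension with Galois group (Z/3327Z)^*. By CRT, (Z/3327Z)^* ≅ (Z/3Z)^* × (Z/1109Z)^*. Each prime-power unit group is (Z/3Z)^* ≅ Z/2Z; (Z/1109Z)^* ≅ Z/1108Z. Hence Gal(Q(zeta_3327)/Q) ≅ Z/2Z × Z/1108Z.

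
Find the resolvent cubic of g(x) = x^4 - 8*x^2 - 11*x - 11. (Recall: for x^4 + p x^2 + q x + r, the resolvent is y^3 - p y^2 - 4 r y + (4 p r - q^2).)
h(y) = y^3 + 8*y^2 + 44*y + 231

Identify coefficients: p = -8, q = -11, r = -11.
Plug into h(y) = y^3 - p y^2 - 4 r y + (4 p r - q^2):
  h(y) = y^3 - (-8) y^2 - 4*(-11) y + (4*(-8)*(-11) - (-11)^2)
       = y^3 + (8) y^2 + (44) y + (231).
Simplifying: h(y) = y^3 + 8*y^2 + 44*y + 231.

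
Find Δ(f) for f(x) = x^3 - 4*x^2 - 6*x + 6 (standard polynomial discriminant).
Δ = 4596

For x^3 + a x^2 + b x + c the discriminant is Δ = 18 a b c - 4 a^3 c + a^2 b^2 - 4 b^3 - 27 c^2.
Plug a = -4, b = -6, c = 6:
  18*(-4)*(-6)*(6) - 4*(-4)^3*(6) + (-4)^2*(-6)^2 - 4*(-6)^3 - 27*(6)^2
  = 2592 + (1536) + 576 + (864) + (-972)
  = 4596.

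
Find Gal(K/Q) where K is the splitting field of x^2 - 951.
Gal(K/Q) = Z/2Z (cyclic of order 2)

x^2 - 951 is irreducible over Q since 951 is not a rational square. The splitting field Q(sqrt(951)) has degree 2 over Q, and its unique nontrivial automorphism is sqrt(951) ↦ -sqrt(951). Hence Gal(Q(sqrt(951))/Q) = Z/2Z.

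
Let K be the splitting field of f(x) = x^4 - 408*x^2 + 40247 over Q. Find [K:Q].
[K:Q] = 4

f factors as (x^2 - 167)(x^2 - 241); the splitting field is K = Q(sqrt(167), sqrt(241)). Since 167, 241, and 40247 are all non-squares in Q, the three subfields Q(sqrt(167)), Q(sqrt(241)), Q(sqrt(40247)) are distinct degree-2 extensions, so [K:Q] = 4 (Klein four Galois group).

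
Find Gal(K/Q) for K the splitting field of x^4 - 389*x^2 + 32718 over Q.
Gal(K/Q) = V_4 (Klein four-group, Z/2Z × Z/2Z)

f factors as (x^2 - 266)(x^2 - 123), so the splitting field is K = Q(sqrt(266), sqrt(123)). The elements 266, 123, 32718 are all non-squares in Q, so sqrt(266) and sqrt(123) generate independent quadratic extensions. Thus [K:Q] = 4 and Gal(K/Q) is generated by the two order-2 automorphisms sqrt(266) ↦ -sqrt(266) and sqrt(123) ↦ -sqrt(123), giving V_4.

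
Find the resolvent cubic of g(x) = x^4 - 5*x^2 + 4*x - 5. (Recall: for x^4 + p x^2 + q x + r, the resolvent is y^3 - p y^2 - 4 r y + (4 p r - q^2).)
h(y) = y^3 + 5*y^2 + 20*y + 84

Identify coefficients: p = -5, q = 4, r = -5.
Plug into h(y) = y^3 - p y^2 - 4 r y + (4 p r - q^2):
  h(y) = y^3 - (-5) y^2 - 4*(-5) y + (4*(-5)*(-5) - (4)^2)
       = y^3 + (5) y^2 + (20) y + (84).
Simplifying: h(y) = y^3 + 5*y^2 + 20*y + 84.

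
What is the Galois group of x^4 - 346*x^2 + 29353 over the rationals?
Gal(K/Q) = V_4 (Klein four-group, Z/2Z × Z/2Z)

f factors as (x^2 - 149)(x^2 - 197), so the splitting field is K = Q(sqrt(149), sqrt(197)). The elements 149, 197, 29353 are all non-squares in Q, so sqrt(149) and sqrt(197) generate independent quadratic extensions. Thus [K:Q] = 4 and Gal(K/Q) is generated by the two order-2 automorphisms sqrt(149) ↦ -sqrt(149) and sqrt(197) ↦ -sqrt(197), giving V_4.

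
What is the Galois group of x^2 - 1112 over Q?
Gal(K/Q) = Z/2Z (cyclic of order 2)

x^2 - 1112 is irreducible over Q since 1112 is not a rational square. The splitting field Q(sqrt(1112)) has degree 2 over Q, and its unique nontrivial automorphism is sqrt(1112) ↦ -sqrt(1112). Hence Gal(Q(sqrt(1112))/Q) = Z/2Z.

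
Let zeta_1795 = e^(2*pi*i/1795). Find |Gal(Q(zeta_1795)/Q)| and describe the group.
|Gal(Q(zeta_1795)/Q)| = phi(1795) = 1432; group ≅ (Z/1795Z)^* ≅ Z/4Z × Z/358Z

The n-th cyclotomic polynomial Φ_1795(x) is the minimal polynomial of zeta_1795 over Q and has degree phi(1795) = 1432. So Q(zeta_1795) is a degree-1432 Galois extension with Galois group (Z/1795Z)^*. By CRT, (Z/1795Z)^* ≅ (Z/5Z)^* × (Z/359Z)^*. Each prime-power unit group is (Z/5Z)^* ≅ Z/4Z; (Z/359Z)^* ≅ Z/358Z. Hence Gal(Q(zeta_1795)/Q) ≅ Z/4Z × Z/358Z.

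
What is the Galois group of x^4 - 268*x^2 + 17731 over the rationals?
Gal(K/Q) = V_4 (Klein four-group, Z/2Z × Z/2Z)

f factors as (x^2 - 149)(x^2 - 119), so the splitting field is K = Q(sqrt(149), sqrt(119)). The elements 149, 119, 17731 are all non-squares in Q, so sqrt(149) and sqrt(119) generate independent quadratic extensions. Thus [K:Q] = 4 and Gal(K/Q) is generated by the two order-2 automorphisms sqrt(149) ↦ -sqrt(149) and sqrt(119) ↦ -sqrt(119), giving V_4.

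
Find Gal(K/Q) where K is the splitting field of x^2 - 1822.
Gal(K/Q) = Z/2Z (cyclic of order 2)

x^2 - 1822 is irreducible over Q since 1822 is not a rational square. The splitting field Q(sqrt(1822)) has degree 2 over Q, and its unique nontrivial automorphism is sqrt(1822) ↦ -sqrt(1822). Hence Gal(Q(sqrt(1822))/Q) = Z/2Z.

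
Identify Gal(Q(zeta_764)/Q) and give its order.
|Gal(Q(zeta_764)/Q)| = phi(764) = 380; group ≅ (Z/764Z)^* ≅ Z/2Z × Z/190Z

The n-th cyclotomic polynomial Φ_764(x) is the minimal polynomial of zeta_764 over Q and has degree phi(764) = 380. So Q(zeta_764) is a degree-380 Galois extension with Galois group (Z/764Z)^*. By CRT, (Z/764Z)^* ≅ (Z/4Z)^* × (Z/191Z)^*. Each prime-power unit group is (Z/4Z)^* ≅ Z/2Z; (Z/191Z)^* ≅ Z/190Z. Hence Gal(Q(zeta_764)/Q) ≅ Z/2Z × Z/190Z.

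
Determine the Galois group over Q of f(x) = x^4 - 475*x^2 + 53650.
Gal(K/Q) = V_4 (Klein four-group, Z/2Z × Z/2Z)

f factors as (x^2 - 185)(x^2 - 290), so the splitting field is K = Q(sqrt(185), sqrt(290)). The elements 185, 290, 53650 are all non-squares in Q, so sqrt(185) and sqrt(290) generate independent quadratic extensions. Thus [K:Q] = 4 and Gal(K/Q) is generated by the two order-2 automorphisms sqrt(185) ↦ -sqrt(185) and sqrt(290) ↦ -sqrt(290), giving V_4.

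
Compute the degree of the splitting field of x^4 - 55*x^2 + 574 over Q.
[K:Q] = 4

f factors as (x^2 - 41)(x^2 - 14); the splitting field is K = Q(sqrt(41), sqrt(14)). Since 41, 14, and 574 are all non-squares in Q, the three subfields Q(sqrt(41)), Q(sqrt(14)), Q(sqrt(574)) are distinct degree-2 extensions, so [K:Q] = 4 (Klein four Galois group).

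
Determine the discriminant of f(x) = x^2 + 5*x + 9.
Δ = -11

For a quadratic a x^2 + b x + c the discriminant is Δ = b^2 - 4ac = (5)^2 - 4*(1)*(9) = 25 - (36) = -11.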